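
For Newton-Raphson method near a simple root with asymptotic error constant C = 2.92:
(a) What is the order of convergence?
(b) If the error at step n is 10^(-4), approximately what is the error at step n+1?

(a) Newton-Raphson has quadratic (order 2) convergence near simple roots.
    This means |e_{n+1}| ≈ C|e_n|².

(b) With |e_n| = 10^(-4) and C = 2.92:
    |e_{n+1}| ≈ 2.92 × (10^(-4))² = 2.92 × 10^(-8)

(a) 2 (quadratic); (b) |e_{n+1}| ≈ 2.920e-08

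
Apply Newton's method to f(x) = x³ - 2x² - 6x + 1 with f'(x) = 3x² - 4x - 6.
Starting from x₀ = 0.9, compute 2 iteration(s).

f(x) = x³ - 2x² - 6x + 1
f'(x) = 3x² - 4x - 6
x₀ = 0.9

Newton-Raphson formula: x_{n+1} = x_n - f(x_n)/f'(x_n)

Iteration 1:
  f(0.900000) = -5.291000
  f'(0.900000) = -7.170000
  x_1 = 0.900000 - (-5.291000)/(-7.170000) = 0.162064
Iteration 2:
  f(0.162064) = -0.020658
  f'(0.162064) = -6.569462
  x_2 = 0.162064 - (-0.020658)/(-6.569462) = 0.158920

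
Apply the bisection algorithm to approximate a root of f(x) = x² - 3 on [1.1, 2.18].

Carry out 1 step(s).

f(x) = x² - 3
Initial interval: [1.1, 2.18]

Iteration 1:
  c_1 = (1.100000 + 2.180000)/2 = 1.640000
  f(c_1) = f(1.640000) = -0.310400
  f(a) × f(c) ≥ 0, new interval: [1.640000, 2.180000]

After 1 iteration(s), the approximation is c_1 = 1.640000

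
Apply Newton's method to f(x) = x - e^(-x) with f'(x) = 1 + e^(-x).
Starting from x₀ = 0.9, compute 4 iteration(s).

f(x) = x - e^(-x)
f'(x) = 1 + e^(-x)
x₀ = 0.9

Newton-Raphson formula: x_{n+1} = x_n - f(x_n)/f'(x_n)

Iteration 1:
  f(0.900000) = 0.493430
  f'(0.900000) = 1.406570
  x_1 = 0.900000 - 0.493430/1.406570 = 0.549196
Iteration 2:
  f(0.549196) = -0.028218
  f'(0.549196) = 1.577414
  x_2 = 0.549196 - (-0.028218)/1.577414 = 0.567085
Iteration 3:
  f(0.567085) = -0.000092
  f'(0.567085) = 1.567177
  x_3 = 0.567085 - (-0.000092)/1.567177 = 0.567143
Iteration 4:
  f(0.567143) = 0.000000
  f'(0.567143) = 1.567143
  x_4 = 0.567143 - 0.000000/1.567143 = 0.567143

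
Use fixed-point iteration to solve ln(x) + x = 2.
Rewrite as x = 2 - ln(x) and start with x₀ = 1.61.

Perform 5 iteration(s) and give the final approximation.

Equation: ln(x) + x = 2
Fixed-point form: x = 2 - ln(x)
x₀ = 1.61

x_1 = g(1.610000) = 1.523766
x_2 = g(1.523766) = 1.578815
x_3 = g(1.578815) = 1.543325
x_4 = g(1.543325) = 1.566061
x_5 = g(1.566061) = 1.551437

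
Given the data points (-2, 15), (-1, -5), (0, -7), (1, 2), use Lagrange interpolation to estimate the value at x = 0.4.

Lagrange interpolation formula:
P(x) = Σ yᵢ × Lᵢ(x)
where Lᵢ(x) = Π_{j≠i} (x - xⱼ)/(xᵢ - xⱼ)

L_0(0.4) = (0.4 - (-1))/(-2 - (-1)) × (0.4 - 0)/(-2 - 0) × (0.4 - 1)/(-2 - 1) = 0.056000
L_1(0.4) = (0.4 - (-2))/(-1 - (-2)) × (0.4 - 0)/(-1 - 0) × (0.4 - 1)/(-1 - 1) = -0.288000
L_2(0.4) = (0.4 - (-2))/(0 - (-2)) × (0.4 - (-1))/(0 - (-1)) × (0.4 - 1)/(0 - 1) = 1.008000
L_3(0.4) = (0.4 - (-2))/(1 - (-2)) × (0.4 - (-1))/(1 - (-1)) × (0.4 - 0)/(1 - 0) = 0.224000

P(0.4) = 15×L_0(0.4) + (-5)×L_1(0.4) + (-7)×L_2(0.4) + 2×L_3(0.4)
P(0.4) = -4.328000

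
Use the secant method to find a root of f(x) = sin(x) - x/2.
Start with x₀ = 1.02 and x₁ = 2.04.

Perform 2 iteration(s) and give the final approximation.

f(x) = sin(x) - x/2
x₀ = 1.02, x₁ = 2.04

Secant formula: x_{n+1} = x_n - f(x_n)(x_n - x_{n-1})/(f(x_n) - f(x_{n-1}))

Iteration 1:
  f(1.020000) = 0.342108
  f(2.040000) = -0.128071
  x_2 = 2.040000 - (-0.128071)×(2.040000 - 1.020000)/(-0.128071 - 0.342108)
       = 1.762164
Iteration 2:
  f(2.040000) = -0.128071
  f(1.762164) = 0.100663
  x_3 = 1.762164 - 0.100663×(1.762164 - 2.040000)/(0.100663 - (-0.128071))
       = 1.884436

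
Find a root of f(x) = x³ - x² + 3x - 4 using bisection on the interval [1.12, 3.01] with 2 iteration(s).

f(x) = x³ - x² + 3x - 4
Initial interval: [1.12, 3.01]

Iteration 1:
  c_1 = (1.120000 + 3.010000)/2 = 2.065000
  f(c_1) = f(2.065000) = 6.736400
  f(a) × f(c) < 0, new interval: [1.120000, 2.065000]
Iteration 2:
  c_2 = (1.120000 + 2.065000)/2 = 1.592500
  f(c_2) = f(1.592500) = 2.280113
  f(a) × f(c) < 0, new interval: [1.120000, 1.592500]

After 2 iteration(s), the approximation is c_2 = 1.592500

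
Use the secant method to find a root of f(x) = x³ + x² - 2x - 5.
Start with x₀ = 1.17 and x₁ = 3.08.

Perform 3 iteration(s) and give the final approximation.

f(x) = x³ + x² - 2x - 5
x₀ = 1.17, x₁ = 3.08

Secant formula: x_{n+1} = x_n - f(x_n)(x_n - x_{n-1})/(f(x_n) - f(x_{n-1}))

Iteration 1:
  f(1.170000) = -4.369487
  f(3.080000) = 27.544512
  x_2 = 3.080000 - 27.544512×(3.080000 - 1.170000)/(27.544512 - (-4.369487))
       = 1.431507
Iteration 2:
  f(3.080000) = 27.544512
  f(1.431507) = -2.880343
  x_3 = 1.431507 - (-2.880343)×(1.431507 - 3.080000)/(-2.880343 - 27.544512)
       = 1.587571
Iteration 3:
  f(1.431507) = -2.880343
  f(1.587571) = -1.653479
  x_4 = 1.587571 - (-1.653479)×(1.587571 - 1.431507)/(-1.653479 - (-2.880343))
       = 1.797902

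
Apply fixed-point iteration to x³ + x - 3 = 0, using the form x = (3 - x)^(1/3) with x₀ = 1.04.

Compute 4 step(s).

Equation: x³ + x - 3 = 0
Fixed-point form: x = (3 - x)^(1/3)
x₀ = 1.04

x_1 = g(1.040000) = 1.251465
x_2 = g(1.251465) = 1.204735
x_3 = g(1.204735) = 1.215373
x_4 = g(1.215373) = 1.212967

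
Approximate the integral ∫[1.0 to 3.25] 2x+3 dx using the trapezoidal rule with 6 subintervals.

f(x) = 2x+3
a = 1.0, b = 3.25, n = 6
h = (b - a)/n = 0.375000

Trapezoidal rule: (h/2)[f(x₀) + 2f(x₁) + 2f(x₂) + ... + f(xₙ)]

x_0 = 1.0000, f(x_0) = 5.000000, coefficient = 1
x_1 = 1.3750, f(x_1) = 5.750000, coefficient = 2
x_2 = 1.7500, f(x_2) = 6.500000, coefficient = 2
x_3 = 2.1250, f(x_3) = 7.250000, coefficient = 2
x_4 = 2.5000, f(x_4) = 8.000000, coefficient = 2
x_5 = 2.8750, f(x_5) = 8.750000, coefficient = 2
x_6 = 3.2500, f(x_6) = 9.500000, coefficient = 1

I ≈ (0.375000/2) × 87.000000 = 16.312500
Exact value: 16.312500
Error: 0.000000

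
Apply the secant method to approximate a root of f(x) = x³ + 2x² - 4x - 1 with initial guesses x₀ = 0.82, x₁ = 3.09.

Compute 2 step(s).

f(x) = x³ + 2x² - 4x - 1
x₀ = 0.82, x₁ = 3.09

Secant formula: x_{n+1} = x_n - f(x_n)(x_n - x_{n-1})/(f(x_n) - f(x_{n-1}))

Iteration 1:
  f(0.820000) = -2.383832
  f(3.090000) = 35.239829
  x_2 = 3.090000 - 35.239829×(3.090000 - 0.820000)/(35.239829 - (-2.383832))
       = 0.963827
Iteration 2:
  f(3.090000) = 35.239829
  f(0.963827) = -2.102024
  x_3 = 0.963827 - (-2.102024)×(0.963827 - 3.090000)/(-2.102024 - 35.239829)
       = 1.083512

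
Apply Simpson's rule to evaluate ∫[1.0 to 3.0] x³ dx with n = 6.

f(x) = x³
a = 1.0, b = 3.0, n = 6
h = (b - a)/n = 0.333333

Simpson's rule: (h/3)[f(x₀) + 4f(x₁) + 2f(x₂) + ... + f(xₙ)]

x_0 = 1.0000, f(x_0) = 1.000000, coefficient = 1
x_1 = 1.3333, f(x_1) = 2.370370, coefficient = 4
x_2 = 1.6667, f(x_2) = 4.629630, coefficient = 2
x_3 = 2.0000, f(x_3) = 8.000000, coefficient = 4
x_4 = 2.3333, f(x_4) = 12.703704, coefficient = 2
x_5 = 2.6667, f(x_5) = 18.962963, coefficient = 4
x_6 = 3.0000, f(x_6) = 27.000000, coefficient = 1

I ≈ (0.333333/3) × 180.000000 = 20.000000
Exact value: 20.000000
Error: 0.000000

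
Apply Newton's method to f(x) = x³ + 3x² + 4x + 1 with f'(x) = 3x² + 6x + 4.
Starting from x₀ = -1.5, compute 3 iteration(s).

f(x) = x³ + 3x² + 4x + 1
f'(x) = 3x² + 6x + 4
x₀ = -1.5

Newton-Raphson formula: x_{n+1} = x_n - f(x_n)/f'(x_n)

Iteration 1:
  f(-1.500000) = -1.625000
  f'(-1.500000) = 1.750000
  x_1 = -1.500000 - (-1.625000)/1.750000 = -0.571429
Iteration 2:
  f(-0.571429) = -0.492711
  f'(-0.571429) = 1.551020
  x_2 = -0.571429 - (-0.492711)/1.551020 = -0.253759
Iteration 3:
  f(-0.253759) = 0.161803
  f'(-0.253759) = 2.670625
  x_3 = -0.253759 - 0.161803/2.670625 = -0.314346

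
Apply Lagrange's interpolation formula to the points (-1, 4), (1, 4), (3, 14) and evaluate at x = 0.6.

Lagrange interpolation formula:
P(x) = Σ yᵢ × Lᵢ(x)
where Lᵢ(x) = Π_{j≠i} (x - xⱼ)/(xᵢ - xⱼ)

L_0(0.6) = (0.6 - 1)/(-1 - 1) × (0.6 - 3)/(-1 - 3) = 0.120000
L_1(0.6) = (0.6 - (-1))/(1 - (-1)) × (0.6 - 3)/(1 - 3) = 0.960000
L_2(0.6) = (0.6 - (-1))/(3 - (-1)) × (0.6 - 1)/(3 - 1) = -0.080000

P(0.6) = 4×L_0(0.6) + 4×L_1(0.6) + 14×L_2(0.6)
P(0.6) = 3.200000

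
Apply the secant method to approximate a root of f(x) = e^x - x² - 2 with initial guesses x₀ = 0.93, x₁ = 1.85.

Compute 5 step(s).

f(x) = e^x - x² - 2
x₀ = 0.93, x₁ = 1.85

Secant formula: x_{n+1} = x_n - f(x_n)(x_n - x_{n-1})/(f(x_n) - f(x_{n-1}))

Iteration 1:
  f(0.930000) = -0.330391
  f(1.850000) = 0.937320
  x_2 = 1.850000 - 0.937320×(1.850000 - 0.930000)/(0.937320 - (-0.330391))
       = 1.169771
Iteration 2:
  f(1.850000) = 0.937320
  f(1.169771) = -0.147110
  x_3 = 1.169771 - (-0.147110)×(1.169771 - 1.850000)/(-0.147110 - 0.937320)
       = 1.262048
Iteration 3:
  f(1.169771) = -0.147110
  f(1.262048) = -0.060116
  x_4 = 1.262048 - (-0.060116)×(1.262048 - 1.169771)/(-0.060116 - (-0.147110))
       = 1.325816
Iteration 4:
  f(1.262048) = -0.060116
  f(1.325816) = 0.007468
  x_5 = 1.325816 - 0.007468×(1.325816 - 1.262048)/(0.007468 - (-0.060116))
       = 1.318769
Iteration 5:
  f(1.325816) = 0.007468
  f(1.318769) = -0.000335
  x_6 = 1.318769 - (-0.000335)×(1.318769 - 1.325816)/(-0.000335 - 0.007468)
       = 1.319072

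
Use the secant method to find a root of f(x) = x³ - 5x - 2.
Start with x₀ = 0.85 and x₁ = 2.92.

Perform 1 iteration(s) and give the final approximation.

f(x) = x³ - 5x - 2
x₀ = 0.85, x₁ = 2.92

Secant formula: x_{n+1} = x_n - f(x_n)(x_n - x_{n-1})/(f(x_n) - f(x_{n-1}))

Iteration 1:
  f(0.850000) = -5.635875
  f(2.920000) = 8.297088
  x_2 = 2.920000 - 8.297088×(2.920000 - 0.850000)/(8.297088 - (-5.635875))
       = 1.687314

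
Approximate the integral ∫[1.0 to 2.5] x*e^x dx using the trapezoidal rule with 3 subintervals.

f(x) = x*e^x
a = 1.0, b = 2.5, n = 3
h = (b - a)/n = 0.500000

Trapezoidal rule: (h/2)[f(x₀) + 2f(x₁) + 2f(x₂) + ... + f(xₙ)]

x_0 = 1.0000, f(x_0) = 2.718282, coefficient = 1
x_1 = 1.5000, f(x_1) = 6.722534, coefficient = 2
x_2 = 2.0000, f(x_2) = 14.778112, coefficient = 2
x_3 = 2.5000, f(x_3) = 30.456235, coefficient = 1

I ≈ (0.500000/2) × 76.175808 = 19.043952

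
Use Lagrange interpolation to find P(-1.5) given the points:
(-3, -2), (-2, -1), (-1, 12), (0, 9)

Lagrange interpolation formula:
P(x) = Σ yᵢ × Lᵢ(x)
where Lᵢ(x) = Π_{j≠i} (x - xⱼ)/(xᵢ - xⱼ)

L_0(-1.5) = (-1.5 - (-2))/(-3 - (-2)) × (-1.5 - (-1))/(-3 - (-1)) × (-1.5 - 0)/(-3 - 0) = -0.062500
L_1(-1.5) = (-1.5 - (-3))/(-2 - (-3)) × (-1.5 - (-1))/(-2 - (-1)) × (-1.5 - 0)/(-2 - 0) = 0.562500
L_2(-1.5) = (-1.5 - (-3))/(-1 - (-3)) × (-1.5 - (-2))/(-1 - (-2)) × (-1.5 - 0)/(-1 - 0) = 0.562500
L_3(-1.5) = (-1.5 - (-3))/(0 - (-3)) × (-1.5 - (-2))/(0 - (-2)) × (-1.5 - (-1))/(0 - (-1)) = -0.062500

P(-1.5) = (-2)×L_0(-1.5) + (-1)×L_1(-1.5) + 12×L_2(-1.5) + 9×L_3(-1.5)
P(-1.5) = 5.750000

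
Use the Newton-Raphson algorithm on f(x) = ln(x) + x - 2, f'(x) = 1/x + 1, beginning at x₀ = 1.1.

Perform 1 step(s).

f(x) = ln(x) + x - 2
f'(x) = 1/x + 1
x₀ = 1.1

Newton-Raphson formula: x_{n+1} = x_n - f(x_n)/f'(x_n)

Iteration 1:
  f(1.100000) = -0.804690
  f'(1.100000) = 1.909091
  x_1 = 1.100000 - (-0.804690)/1.909091 = 1.521504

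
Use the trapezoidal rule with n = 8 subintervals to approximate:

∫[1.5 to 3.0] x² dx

f(x) = x²
a = 1.5, b = 3.0, n = 8
h = (b - a)/n = 0.187500

Trapezoidal rule: (h/2)[f(x₀) + 2f(x₁) + 2f(x₂) + ... + f(xₙ)]

x_0 = 1.5000, f(x_0) = 2.250000, coefficient = 1
x_1 = 1.6875, f(x_1) = 2.847656, coefficient = 2
x_2 = 1.8750, f(x_2) = 3.515625, coefficient = 2
x_3 = 2.0625, f(x_3) = 4.253906, coefficient = 2
x_4 = 2.2500, f(x_4) = 5.062500, coefficient = 2
x_5 = 2.4375, f(x_5) = 5.941406, coefficient = 2
x_6 = 2.6250, f(x_6) = 6.890625, coefficient = 2
x_7 = 2.8125, f(x_7) = 7.910156, coefficient = 2
x_8 = 3.0000, f(x_8) = 9.000000, coefficient = 1

I ≈ (0.187500/2) × 84.093750 = 7.883789
Exact value: 7.875000
Error: 0.008789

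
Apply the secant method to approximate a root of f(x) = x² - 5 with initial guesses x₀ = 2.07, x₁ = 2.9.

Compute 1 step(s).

f(x) = x² - 5
x₀ = 2.07, x₁ = 2.9

Secant formula: x_{n+1} = x_n - f(x_n)(x_n - x_{n-1})/(f(x_n) - f(x_{n-1}))

Iteration 1:
  f(2.070000) = -0.715100
  f(2.900000) = 3.410000
  x_2 = 2.900000 - 3.410000×(2.900000 - 2.070000)/(3.410000 - (-0.715100))
       = 2.213883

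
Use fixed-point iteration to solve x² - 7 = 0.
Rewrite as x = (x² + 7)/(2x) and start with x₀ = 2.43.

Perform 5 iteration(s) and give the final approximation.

Equation: x² - 7 = 0
Fixed-point form: x = (x² + 7)/(2x)
x₀ = 2.43

x_1 = g(2.430000) = 2.655329
x_2 = g(2.655329) = 2.645769
x_3 = g(2.645769) = 2.645751
x_4 = g(2.645751) = 2.645751
x_5 = g(2.645751) = 2.645751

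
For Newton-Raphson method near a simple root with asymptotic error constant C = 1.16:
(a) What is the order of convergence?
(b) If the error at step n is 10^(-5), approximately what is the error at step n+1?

(a) Newton-Raphson has quadratic (order 2) convergence near simple roots.
    This means |e_{n+1}| ≈ C|e_n|².

(b) With |e_n| = 10^(-5) and C = 1.16:
    |e_{n+1}| ≈ 1.16 × (10^(-5))² = 1.16 × 10^(-10)

(a) 2 (quadratic); (b) |e_{n+1}| ≈ 1.160e-10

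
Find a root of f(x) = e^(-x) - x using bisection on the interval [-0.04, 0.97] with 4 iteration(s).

f(x) = e^(-x) - x
Initial interval: [-0.04, 0.97]

Iteration 1:
  c_1 = (-0.040000 + 0.970000)/2 = 0.465000
  f(c_1) = f(0.465000) = 0.163135
  f(a) × f(c) ≥ 0, new interval: [0.465000, 0.970000]
Iteration 2:
  c_2 = (0.465000 + 0.970000)/2 = 0.717500
  f(c_2) = f(0.717500) = -0.229529
  f(a) × f(c) < 0, new interval: [0.465000, 0.717500]
Iteration 3:
  c_3 = (0.465000 + 0.717500)/2 = 0.591250
  f(c_3) = f(0.591250) = -0.037615
  f(a) × f(c) < 0, new interval: [0.465000, 0.591250]
Iteration 4:
  c_4 = (0.465000 + 0.591250)/2 = 0.528125
  f(c_4) = f(0.528125) = 0.061585
  f(a) × f(c) ≥ 0, new interval: [0.528125, 0.591250]

After 4 iteration(s), the approximation is c_4 = 0.528125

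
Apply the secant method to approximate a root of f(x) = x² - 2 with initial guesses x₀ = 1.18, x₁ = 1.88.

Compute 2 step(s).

f(x) = x² - 2
x₀ = 1.18, x₁ = 1.88

Secant formula: x_{n+1} = x_n - f(x_n)(x_n - x_{n-1})/(f(x_n) - f(x_{n-1}))

Iteration 1:
  f(1.180000) = -0.607600
  f(1.880000) = 1.534400
  x_2 = 1.880000 - 1.534400×(1.880000 - 1.180000)/(1.534400 - (-0.607600))
       = 1.378562
Iteration 2:
  f(1.880000) = 1.534400
  f(1.378562) = -0.099567
  x_3 = 1.378562 - (-0.099567)×(1.378562 - 1.880000)/(-0.099567 - 1.534400)
       = 1.409117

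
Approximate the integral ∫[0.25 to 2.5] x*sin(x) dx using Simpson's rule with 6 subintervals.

f(x) = x*sin(x)
a = 0.25, b = 2.5, n = 6
h = (b - a)/n = 0.375000

Simpson's rule: (h/3)[f(x₀) + 4f(x₁) + 2f(x₂) + ... + f(xₙ)]

x_0 = 0.2500, f(x_0) = 0.061851, coefficient = 1
x_1 = 0.6250, f(x_1) = 0.365686, coefficient = 4
x_2 = 1.0000, f(x_2) = 0.841471, coefficient = 2
x_3 = 1.3750, f(x_3) = 1.348728, coefficient = 4
x_4 = 1.7500, f(x_4) = 1.721975, coefficient = 2
x_5 = 2.1250, f(x_5) = 1.806930, coefficient = 4
x_6 = 2.5000, f(x_6) = 1.496180, coefficient = 1

I ≈ (0.375000/3) × 20.770297 = 2.596287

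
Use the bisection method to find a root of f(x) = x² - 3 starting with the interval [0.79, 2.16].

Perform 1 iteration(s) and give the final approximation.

f(x) = x² - 3
Initial interval: [0.79, 2.16]

Iteration 1:
  c_1 = (0.790000 + 2.160000)/2 = 1.475000
  f(c_1) = f(1.475000) = -0.824375
  f(a) × f(c) ≥ 0, new interval: [1.475000, 2.160000]

After 1 iteration(s), the approximation is c_1 = 1.475000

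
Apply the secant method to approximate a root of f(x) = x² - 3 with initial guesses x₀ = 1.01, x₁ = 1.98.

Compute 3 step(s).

f(x) = x² - 3
x₀ = 1.01, x₁ = 1.98

Secant formula: x_{n+1} = x_n - f(x_n)(x_n - x_{n-1})/(f(x_n) - f(x_{n-1}))

Iteration 1:
  f(1.010000) = -1.979900
  f(1.980000) = 0.920400
  x_2 = 1.980000 - 0.920400×(1.980000 - 1.010000)/(0.920400 - (-1.979900))
       = 1.672174
Iteration 2:
  f(1.980000) = 0.920400
  f(1.672174) = -0.203834
  x_3 = 1.672174 - (-0.203834)×(1.672174 - 1.980000)/(-0.203834 - 0.920400)
       = 1.727986
Iteration 3:
  f(1.672174) = -0.203834
  f(1.727986) = -0.014065
  x_4 = 1.727986 - (-0.014065)×(1.727986 - 1.672174)/(-0.014065 - (-0.203834))
       = 1.732122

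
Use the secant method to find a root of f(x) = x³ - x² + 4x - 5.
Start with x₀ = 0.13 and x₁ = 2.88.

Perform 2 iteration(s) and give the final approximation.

f(x) = x³ - x² + 4x - 5
x₀ = 0.13, x₁ = 2.88

Secant formula: x_{n+1} = x_n - f(x_n)(x_n - x_{n-1})/(f(x_n) - f(x_{n-1}))

Iteration 1:
  f(0.130000) = -4.494703
  f(2.880000) = 22.113472
  x_2 = 2.880000 - 22.113472×(2.880000 - 0.130000)/(22.113472 - (-4.494703))
       = 0.594535
Iteration 2:
  f(2.880000) = 22.113472
  f(0.594535) = -2.765180
  x_3 = 0.594535 - (-2.765180)×(0.594535 - 2.880000)/(-2.765180 - 22.113472)
       = 0.848557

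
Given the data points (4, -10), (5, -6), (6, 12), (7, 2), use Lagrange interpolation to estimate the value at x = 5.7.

Lagrange interpolation formula:
P(x) = Σ yᵢ × Lᵢ(x)
where Lᵢ(x) = Π_{j≠i} (x - xⱼ)/(xᵢ - xⱼ)

L_0(5.7) = (5.7 - 5)/(4 - 5) × (5.7 - 6)/(4 - 6) × (5.7 - 7)/(4 - 7) = -0.045500
L_1(5.7) = (5.7 - 4)/(5 - 4) × (5.7 - 6)/(5 - 6) × (5.7 - 7)/(5 - 7) = 0.331500
L_2(5.7) = (5.7 - 4)/(6 - 4) × (5.7 - 5)/(6 - 5) × (5.7 - 7)/(6 - 7) = 0.773500
L_3(5.7) = (5.7 - 4)/(7 - 4) × (5.7 - 5)/(7 - 5) × (5.7 - 6)/(7 - 6) = -0.059500

P(5.7) = (-10)×L_0(5.7) + (-6)×L_1(5.7) + 12×L_2(5.7) + 2×L_3(5.7)
P(5.7) = 7.629000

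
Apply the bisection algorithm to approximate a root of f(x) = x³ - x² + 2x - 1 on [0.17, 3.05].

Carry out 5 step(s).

f(x) = x³ - x² + 2x - 1
Initial interval: [0.17, 3.05]

Iteration 1:
  c_1 = (0.170000 + 3.050000)/2 = 1.610000
  f(c_1) = f(1.610000) = 3.801181
  f(a) × f(c) < 0, new interval: [0.170000, 1.610000]
Iteration 2:
  c_2 = (0.170000 + 1.610000)/2 = 0.890000
  f(c_2) = f(0.890000) = 0.692869
  f(a) × f(c) < 0, new interval: [0.170000, 0.890000]
Iteration 3:
  c_3 = (0.170000 + 0.890000)/2 = 0.530000
  f(c_3) = f(0.530000) = -0.072023
  f(a) × f(c) ≥ 0, new interval: [0.530000, 0.890000]
Iteration 4:
  c_4 = (0.530000 + 0.890000)/2 = 0.710000
  f(c_4) = f(0.710000) = 0.273811
  f(a) × f(c) < 0, new interval: [0.530000, 0.710000]
Iteration 5:
  c_5 = (0.530000 + 0.710000)/2 = 0.620000
  f(c_5) = f(0.620000) = 0.093928
  f(a) × f(c) < 0, new interval: [0.530000, 0.620000]

After 5 iteration(s), the approximation is c_5 = 0.620000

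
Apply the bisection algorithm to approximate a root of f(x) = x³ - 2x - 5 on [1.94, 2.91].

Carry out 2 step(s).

f(x) = x³ - 2x - 5
Initial interval: [1.94, 2.91]

Iteration 1:
  c_1 = (1.940000 + 2.910000)/2 = 2.425000
  f(c_1) = f(2.425000) = 4.410516
  f(a) × f(c) < 0, new interval: [1.940000, 2.425000]
Iteration 2:
  c_2 = (1.940000 + 2.425000)/2 = 2.182500
  f(c_2) = f(2.182500) = 1.030916
  f(a) × f(c) < 0, new interval: [1.940000, 2.182500]

After 2 iteration(s), the approximation is c_2 = 2.182500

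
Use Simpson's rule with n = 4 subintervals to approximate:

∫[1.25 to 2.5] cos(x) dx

f(x) = cos(x)
a = 1.25, b = 2.5, n = 4
h = (b - a)/n = 0.312500

Simpson's rule: (h/3)[f(x₀) + 4f(x₁) + 2f(x₂) + ... + f(xₙ)]

x_0 = 1.2500, f(x_0) = 0.315322, coefficient = 1
x_1 = 1.5625, f(x_1) = 0.008296, coefficient = 4
x_2 = 1.8750, f(x_2) = -0.299534, coefficient = 2
x_3 = 2.1875, f(x_3) = -0.578349, coefficient = 4
x_4 = 2.5000, f(x_4) = -0.801144, coefficient = 1

I ≈ (0.312500/3) × -3.365100 = -0.350531
Exact value: -0.350512
Error: 0.000019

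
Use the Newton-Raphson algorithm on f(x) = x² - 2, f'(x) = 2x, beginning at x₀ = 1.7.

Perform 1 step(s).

f(x) = x² - 2
f'(x) = 2x
x₀ = 1.7

Newton-Raphson formula: x_{n+1} = x_n - f(x_n)/f'(x_n)

Iteration 1:
  f(1.700000) = 0.890000
  f'(1.700000) = 3.400000
  x_1 = 1.700000 - 0.890000/3.400000 = 1.438235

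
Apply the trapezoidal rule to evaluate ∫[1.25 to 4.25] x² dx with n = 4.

f(x) = x²
a = 1.25, b = 4.25, n = 4
h = (b - a)/n = 0.750000

Trapezoidal rule: (h/2)[f(x₀) + 2f(x₁) + 2f(x₂) + ... + f(xₙ)]

x_0 = 1.2500, f(x_0) = 1.562500, coefficient = 1
x_1 = 2.0000, f(x_1) = 4.000000, coefficient = 2
x_2 = 2.7500, f(x_2) = 7.562500, coefficient = 2
x_3 = 3.5000, f(x_3) = 12.250000, coefficient = 2
x_4 = 4.2500, f(x_4) = 18.062500, coefficient = 1

I ≈ (0.750000/2) × 67.250000 = 25.218750
Exact value: 24.937500
Error: 0.281250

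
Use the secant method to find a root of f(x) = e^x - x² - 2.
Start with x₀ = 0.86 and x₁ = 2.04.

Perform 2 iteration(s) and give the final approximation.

f(x) = e^x - x² - 2
x₀ = 0.86, x₁ = 2.04

Secant formula: x_{n+1} = x_n - f(x_n)(x_n - x_{n-1})/(f(x_n) - f(x_{n-1}))

Iteration 1:
  f(0.860000) = -0.376439
  f(2.040000) = 1.529009
  x_2 = 2.040000 - 1.529009×(2.040000 - 0.860000)/(1.529009 - (-0.376439))
       = 1.093120
Iteration 2:
  f(2.040000) = 1.529009
  f(1.093120) = -0.211343
  x_3 = 1.093120 - (-0.211343)×(1.093120 - 2.040000)/(-0.211343 - 1.529009)
       = 1.208106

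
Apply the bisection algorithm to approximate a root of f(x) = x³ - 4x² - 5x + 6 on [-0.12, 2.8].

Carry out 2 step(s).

f(x) = x³ - 4x² - 5x + 6
Initial interval: [-0.12, 2.8]

Iteration 1:
  c_1 = (-0.120000 + 2.800000)/2 = 1.340000
  f(c_1) = f(1.340000) = -5.476296
  f(a) × f(c) < 0, new interval: [-0.120000, 1.340000]
Iteration 2:
  c_2 = (-0.120000 + 1.340000)/2 = 0.610000
  f(c_2) = f(0.610000) = 1.688581
  f(a) × f(c) ≥ 0, new interval: [0.610000, 1.340000]

After 2 iteration(s), the approximation is c_2 = 0.610000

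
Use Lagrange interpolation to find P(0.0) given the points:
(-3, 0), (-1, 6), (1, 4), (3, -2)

Lagrange interpolation formula:
P(x) = Σ yᵢ × Lᵢ(x)
where Lᵢ(x) = Π_{j≠i} (x - xⱼ)/(xᵢ - xⱼ)

L_0(0.0) = (0.0 - (-1))/(-3 - (-1)) × (0.0 - 1)/(-3 - 1) × (0.0 - 3)/(-3 - 3) = -0.062500
L_1(0.0) = (0.0 - (-3))/(-1 - (-3)) × (0.0 - 1)/(-1 - 1) × (0.0 - 3)/(-1 - 3) = 0.562500
L_2(0.0) = (0.0 - (-3))/(1 - (-3)) × (0.0 - (-1))/(1 - (-1)) × (0.0 - 3)/(1 - 3) = 0.562500
L_3(0.0) = (0.0 - (-3))/(3 - (-3)) × (0.0 - (-1))/(3 - (-1)) × (0.0 - 1)/(3 - 1) = -0.062500

P(0.0) = 0×L_0(0.0) + 6×L_1(0.0) + 4×L_2(0.0) + (-2)×L_3(0.0)
P(0.0) = 5.750000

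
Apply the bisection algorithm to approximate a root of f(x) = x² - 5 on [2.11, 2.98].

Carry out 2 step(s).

f(x) = x² - 5
Initial interval: [2.11, 2.98]

Iteration 1:
  c_1 = (2.110000 + 2.980000)/2 = 2.545000
  f(c_1) = f(2.545000) = 1.477025
  f(a) × f(c) < 0, new interval: [2.110000, 2.545000]
Iteration 2:
  c_2 = (2.110000 + 2.545000)/2 = 2.327500
  f(c_2) = f(2.327500) = 0.417256
  f(a) × f(c) < 0, new interval: [2.110000, 2.327500]

After 2 iteration(s), the approximation is c_2 = 2.327500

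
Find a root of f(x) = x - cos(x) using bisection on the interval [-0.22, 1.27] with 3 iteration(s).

f(x) = x - cos(x)
Initial interval: [-0.22, 1.27]

Iteration 1:
  c_1 = (-0.220000 + 1.270000)/2 = 0.525000
  f(c_1) = f(0.525000) = -0.340324
  f(a) × f(c) ≥ 0, new interval: [0.525000, 1.270000]
Iteration 2:
  c_2 = (0.525000 + 1.270000)/2 = 0.897500
  f(c_2) = f(0.897500) = 0.273934
  f(a) × f(c) < 0, new interval: [0.525000, 0.897500]
Iteration 3:
  c_3 = (0.525000 + 0.897500)/2 = 0.711250
  f(c_3) = f(0.711250) = -0.046296
  f(a) × f(c) ≥ 0, new interval: [0.711250, 0.897500]

After 3 iteration(s), the approximation is c_3 = 0.711250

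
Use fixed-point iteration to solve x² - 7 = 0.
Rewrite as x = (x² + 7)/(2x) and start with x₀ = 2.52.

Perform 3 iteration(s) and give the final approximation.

Equation: x² - 7 = 0
Fixed-point form: x = (x² + 7)/(2x)
x₀ = 2.52

x_1 = g(2.520000) = 2.648889
x_2 = g(2.648889) = 2.645753
x_3 = g(2.645753) = 2.645751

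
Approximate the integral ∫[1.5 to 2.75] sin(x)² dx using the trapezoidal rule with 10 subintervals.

f(x) = sin(x)²
a = 1.5, b = 2.75, n = 10
h = (b - a)/n = 0.125000

Trapezoidal rule: (h/2)[f(x₀) + 2f(x₁) + 2f(x₂) + ... + f(xₙ)]

x_0 = 1.5000, f(x_0) = 0.994996, coefficient = 1
x_1 = 1.6250, f(x_1) = 0.997065, coefficient = 2
x_2 = 1.7500, f(x_2) = 0.968228, coefficient = 2
x_3 = 1.8750, f(x_3) = 0.910280, coefficient = 2
x_4 = 2.0000, f(x_4) = 0.826822, coefficient = 2
x_5 = 2.1250, f(x_5) = 0.723044, coefficient = 2
x_6 = 2.2500, f(x_6) = 0.605398, coefficient = 2
x_7 = 2.3750, f(x_7) = 0.481199, coefficient = 2
x_8 = 2.5000, f(x_8) = 0.358169, coefficient = 2
x_9 = 2.6250, f(x_9) = 0.243957, coefficient = 2
x_10 = 2.7500, f(x_10) = 0.145665, coefficient = 1

I ≈ (0.125000/2) × 13.368984 = 0.835562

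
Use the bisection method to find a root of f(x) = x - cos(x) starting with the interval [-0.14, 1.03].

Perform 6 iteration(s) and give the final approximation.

f(x) = x - cos(x)
Initial interval: [-0.14, 1.03]

Iteration 1:
  c_1 = (-0.140000 + 1.030000)/2 = 0.445000
  f(c_1) = f(0.445000) = -0.457611
  f(a) × f(c) ≥ 0, new interval: [0.445000, 1.030000]
Iteration 2:
  c_2 = (0.445000 + 1.030000)/2 = 0.737500
  f(c_2) = f(0.737500) = -0.002652
  f(a) × f(c) ≥ 0, new interval: [0.737500, 1.030000]
Iteration 3:
  c_3 = (0.737500 + 1.030000)/2 = 0.883750
  f(c_3) = f(0.883750) = 0.249494
  f(a) × f(c) < 0, new interval: [0.737500, 0.883750]
Iteration 4:
  c_4 = (0.737500 + 0.883750)/2 = 0.810625
  f(c_4) = f(0.810625) = 0.121579
  f(a) × f(c) < 0, new interval: [0.737500, 0.810625]
Iteration 5:
  c_5 = (0.737500 + 0.810625)/2 = 0.774063
  f(c_5) = f(0.774063) = 0.058986
  f(a) × f(c) < 0, new interval: [0.737500, 0.774063]
Iteration 6:
  c_6 = (0.737500 + 0.774063)/2 = 0.755781
  f(c_6) = f(0.755781) = 0.028045
  f(a) × f(c) < 0, new interval: [0.737500, 0.755781]

After 6 iteration(s), the approximation is c_6 = 0.755781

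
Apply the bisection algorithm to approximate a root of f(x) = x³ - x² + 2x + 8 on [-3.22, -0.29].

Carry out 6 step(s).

f(x) = x³ - x² + 2x + 8
Initial interval: [-3.22, -0.29]

Iteration 1:
  c_1 = (-3.220000 + (-0.290000))/2 = -1.755000
  f(c_1) = f(-1.755000) = -3.995469
  f(a) × f(c) ≥ 0, new interval: [-1.755000, -0.290000]
Iteration 2:
  c_2 = (-1.755000 + (-0.290000))/2 = -1.022500
  f(c_2) = f(-1.022500) = 3.840464
  f(a) × f(c) < 0, new interval: [-1.755000, -1.022500]
Iteration 3:
  c_3 = (-1.755000 + (-1.022500))/2 = -1.388750
  f(c_3) = f(-1.388750) = 0.615493
  f(a) × f(c) < 0, new interval: [-1.755000, -1.388750]
Iteration 4:
  c_4 = (-1.755000 + (-1.388750))/2 = -1.571875
  f(c_4) = f(-1.571875) = -1.498316
  f(a) × f(c) ≥ 0, new interval: [-1.571875, -1.388750]
Iteration 5:
  c_5 = (-1.571875 + (-1.388750))/2 = -1.480312
  f(c_5) = f(-1.480312) = -0.395796
  f(a) × f(c) ≥ 0, new interval: [-1.480312, -1.388750]
Iteration 6:
  c_6 = (-1.480312 + (-1.388750))/2 = -1.434531
  f(c_6) = f(-1.434531) = 0.120965
  f(a) × f(c) < 0, new interval: [-1.480312, -1.434531]

After 6 iteration(s), the approximation is c_6 = -1.434531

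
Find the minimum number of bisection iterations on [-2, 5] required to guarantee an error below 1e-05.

We need (b-a)/2^n ≤ 1e-05
(5 - (-2))/2^n ≤ 1e-05
7/2^n ≤ 1e-05
2^n ≥ 700000
n ≥ log₂(700000) = 19.42
n ≥ 20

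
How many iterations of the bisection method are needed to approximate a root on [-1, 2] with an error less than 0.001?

We need (b-a)/2^n ≤ 0.001
(2 - (-1))/2^n ≤ 0.001
3/2^n ≤ 0.001
2^n ≥ 3000
n ≥ log₂(3000) = 11.55
n ≥ 12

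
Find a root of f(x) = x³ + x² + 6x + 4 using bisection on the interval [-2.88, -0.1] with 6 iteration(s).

f(x) = x³ + x² + 6x + 4
Initial interval: [-2.88, -0.1]

Iteration 1:
  c_1 = (-2.880000 + (-0.100000))/2 = -1.490000
  f(c_1) = f(-1.490000) = -6.027849
  f(a) × f(c) ≥ 0, new interval: [-1.490000, -0.100000]
Iteration 2:
  c_2 = (-1.490000 + (-0.100000))/2 = -0.795000
  f(c_2) = f(-0.795000) = -0.640435
  f(a) × f(c) ≥ 0, new interval: [-0.795000, -0.100000]
Iteration 3:
  c_3 = (-0.795000 + (-0.100000))/2 = -0.447500
  f(c_3) = f(-0.447500) = 1.425642
  f(a) × f(c) < 0, new interval: [-0.795000, -0.447500]
Iteration 4:
  c_4 = (-0.795000 + (-0.447500))/2 = -0.621250
  f(c_4) = f(-0.621250) = 0.418679
  f(a) × f(c) < 0, new interval: [-0.795000, -0.621250]
Iteration 5:
  c_5 = (-0.795000 + (-0.621250))/2 = -0.708125
  f(c_5) = f(-0.708125) = -0.102392
  f(a) × f(c) ≥ 0, new interval: [-0.708125, -0.621250]
Iteration 6:
  c_6 = (-0.708125 + (-0.621250))/2 = -0.664688
  f(c_6) = f(-0.664688) = 0.160019
  f(a) × f(c) < 0, new interval: [-0.708125, -0.664688]

After 6 iteration(s), the approximation is c_6 = -0.664688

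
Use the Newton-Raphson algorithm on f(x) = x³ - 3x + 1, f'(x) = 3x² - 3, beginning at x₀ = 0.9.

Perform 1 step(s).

f(x) = x³ - 3x + 1
f'(x) = 3x² - 3
x₀ = 0.9

Newton-Raphson formula: x_{n+1} = x_n - f(x_n)/f'(x_n)

Iteration 1:
  f(0.900000) = -0.971000
  f'(0.900000) = -0.570000
  x_1 = 0.900000 - (-0.971000)/(-0.570000) = -0.803509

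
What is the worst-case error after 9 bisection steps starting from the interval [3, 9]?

Bisection error bound: |error| ≤ (b-a)/2^n
|error| ≤ (9 - 3)/2^9 = 6/2^9
|error| ≤ 0.0117187500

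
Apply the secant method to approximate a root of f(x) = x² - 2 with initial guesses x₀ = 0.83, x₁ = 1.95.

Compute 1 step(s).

f(x) = x² - 2
x₀ = 0.83, x₁ = 1.95

Secant formula: x_{n+1} = x_n - f(x_n)(x_n - x_{n-1})/(f(x_n) - f(x_{n-1}))

Iteration 1:
  f(0.830000) = -1.311100
  f(1.950000) = 1.802500
  x_2 = 1.950000 - 1.802500×(1.950000 - 0.830000)/(1.802500 - (-1.311100))
       = 1.301619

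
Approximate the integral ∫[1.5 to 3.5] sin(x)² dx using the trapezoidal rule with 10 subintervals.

f(x) = sin(x)²
a = 1.5, b = 3.5, n = 10
h = (b - a)/n = 0.200000

Trapezoidal rule: (h/2)[f(x₀) + 2f(x₁) + 2f(x₂) + ... + f(xₙ)]

x_0 = 1.5000, f(x_0) = 0.994996, coefficient = 1
x_1 = 1.7000, f(x_1) = 0.983399, coefficient = 2
x_2 = 1.9000, f(x_2) = 0.895484, coefficient = 2
x_3 = 2.1000, f(x_3) = 0.745130, coefficient = 2
x_4 = 2.3000, f(x_4) = 0.556076, coefficient = 2
x_5 = 2.5000, f(x_5) = 0.358169, coefficient = 2
x_6 = 2.7000, f(x_6) = 0.182654, coefficient = 2
x_7 = 2.9000, f(x_7) = 0.057240, coefficient = 2
x_8 = 3.1000, f(x_8) = 0.001729, coefficient = 2
x_9 = 3.3000, f(x_9) = 0.024884, coefficient = 2
x_10 = 3.5000, f(x_10) = 0.123049, coefficient = 1

I ≈ (0.200000/2) × 8.727575 = 0.872758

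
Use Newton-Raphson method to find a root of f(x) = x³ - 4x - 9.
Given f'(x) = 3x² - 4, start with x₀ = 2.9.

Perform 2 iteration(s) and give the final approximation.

f(x) = x³ - 4x - 9
f'(x) = 3x² - 4
x₀ = 2.9

Newton-Raphson formula: x_{n+1} = x_n - f(x_n)/f'(x_n)

Iteration 1:
  f(2.900000) = 3.789000
  f'(2.900000) = 21.230000
  x_1 = 2.900000 - 3.789000/21.230000 = 2.721526
Iteration 2:
  f(2.721526) = 0.271435
  f'(2.721526) = 18.220114
  x_2 = 2.721526 - 0.271435/18.220114 = 2.706629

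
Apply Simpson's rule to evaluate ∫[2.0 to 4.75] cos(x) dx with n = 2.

f(x) = cos(x)
a = 2.0, b = 4.75, n = 2
h = (b - a)/n = 1.375000

Simpson's rule: (h/3)[f(x₀) + 4f(x₁) + 2f(x₂) + ... + f(xₙ)]

x_0 = 2.0000, f(x_0) = -0.416147, coefficient = 1
x_1 = 3.3750, f(x_1) = -0.972884, coefficient = 4
x_2 = 4.7500, f(x_2) = 0.037602, coefficient = 1

I ≈ (1.375000/3) × -4.270080 = -1.957120
Exact value: -1.908590
Error: 0.048530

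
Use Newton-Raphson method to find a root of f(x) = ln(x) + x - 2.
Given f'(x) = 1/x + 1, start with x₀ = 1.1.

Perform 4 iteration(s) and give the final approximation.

f(x) = ln(x) + x - 2
f'(x) = 1/x + 1
x₀ = 1.1

Newton-Raphson formula: x_{n+1} = x_n - f(x_n)/f'(x_n)

Iteration 1:
  f(1.100000) = -0.804690
  f'(1.100000) = 1.909091
  x_1 = 1.100000 - (-0.804690)/1.909091 = 1.521504
Iteration 2:
  f(1.521504) = -0.058796
  f'(1.521504) = 1.657244
  x_2 = 1.521504 - (-0.058796)/1.657244 = 1.556983
Iteration 3:
  f(1.556983) = -0.000268
  f'(1.556983) = 1.642268
  x_3 = 1.556983 - (-0.000268)/1.642268 = 1.557146
Iteration 4:
  f(1.557146) = 0.000000
  f'(1.557146) = 1.642201
  x_4 = 1.557146 - 0.000000/1.642201 = 1.557146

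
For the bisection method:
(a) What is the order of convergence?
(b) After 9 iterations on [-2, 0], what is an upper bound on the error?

(a) Bisection has linear (order 1) convergence; the error is halved each step.

(b) Error bound = (b-a)/2^n = (0 - (-2))/2^{9}
    = 2/2^{9}

(a) 1 (linear); (b) error ≤ 3.91e-03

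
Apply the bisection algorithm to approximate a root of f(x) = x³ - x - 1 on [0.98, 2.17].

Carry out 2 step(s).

f(x) = x³ - x - 1
Initial interval: [0.98, 2.17]

Iteration 1:
  c_1 = (0.980000 + 2.170000)/2 = 1.575000
  f(c_1) = f(1.575000) = 1.331984
  f(a) × f(c) < 0, new interval: [0.980000, 1.575000]
Iteration 2:
  c_2 = (0.980000 + 1.575000)/2 = 1.277500
  f(c_2) = f(1.277500) = -0.192612
  f(a) × f(c) ≥ 0, new interval: [1.277500, 1.575000]

After 2 iteration(s), the approximation is c_2 = 1.277500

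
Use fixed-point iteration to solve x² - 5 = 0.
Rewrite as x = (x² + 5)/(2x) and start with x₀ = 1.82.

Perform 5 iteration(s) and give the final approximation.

Equation: x² - 5 = 0
Fixed-point form: x = (x² + 5)/(2x)
x₀ = 1.82

x_1 = g(1.820000) = 2.283626
x_2 = g(2.283626) = 2.236563
x_3 = g(2.236563) = 2.236068
x_4 = g(2.236068) = 2.236068
x_5 = g(2.236068) = 2.236068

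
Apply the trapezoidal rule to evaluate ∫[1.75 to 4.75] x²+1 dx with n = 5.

f(x) = x²+1
a = 1.75, b = 4.75, n = 5
h = (b - a)/n = 0.600000

Trapezoidal rule: (h/2)[f(x₀) + 2f(x₁) + 2f(x₂) + ... + f(xₙ)]

x_0 = 1.7500, f(x_0) = 4.062500, coefficient = 1
x_1 = 2.3500, f(x_1) = 6.522500, coefficient = 2
x_2 = 2.9500, f(x_2) = 9.702500, coefficient = 2
x_3 = 3.5500, f(x_3) = 13.602500, coefficient = 2
x_4 = 4.1500, f(x_4) = 18.222500, coefficient = 2
x_5 = 4.7500, f(x_5) = 23.562500, coefficient = 1

I ≈ (0.600000/2) × 123.725000 = 37.117500
Exact value: 36.937500
Error: 0.180000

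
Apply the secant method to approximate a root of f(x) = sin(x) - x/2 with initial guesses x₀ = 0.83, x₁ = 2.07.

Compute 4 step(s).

f(x) = sin(x) - x/2
x₀ = 0.83, x₁ = 2.07

Secant formula: x_{n+1} = x_n - f(x_n)(x_n - x_{n-1})/(f(x_n) - f(x_{n-1}))

Iteration 1:
  f(0.830000) = 0.322931
  f(2.070000) = -0.157036
  x_2 = 2.070000 - (-0.157036)×(2.070000 - 0.830000)/(-0.157036 - 0.322931)
       = 1.664296
Iteration 2:
  f(2.070000) = -0.157036
  f(1.664296) = 0.163484
  x_3 = 1.664296 - 0.163484×(1.664296 - 2.070000)/(0.163484 - (-0.157036))
       = 1.871229
Iteration 3:
  f(1.664296) = 0.163484
  f(1.871229) = 0.019594
  x_4 = 1.871229 - 0.019594×(1.871229 - 1.664296)/(0.019594 - 0.163484)
       = 1.899408
Iteration 4:
  f(1.871229) = 0.019594
  f(1.899408) = -0.003213
  x_5 = 1.899408 - (-0.003213)×(1.899408 - 1.871229)/(-0.003213 - 0.019594)
       = 1.895439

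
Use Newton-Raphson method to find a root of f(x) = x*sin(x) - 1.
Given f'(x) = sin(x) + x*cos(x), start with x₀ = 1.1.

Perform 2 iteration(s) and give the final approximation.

f(x) = x*sin(x) - 1
f'(x) = sin(x) + x*cos(x)
x₀ = 1.1

Newton-Raphson formula: x_{n+1} = x_n - f(x_n)/f'(x_n)

Iteration 1:
  f(1.100000) = -0.019672
  f'(1.100000) = 1.390163
  x_1 = 1.100000 - (-0.019672)/1.390163 = 1.114151
Iteration 2:
  f(1.114151) = -0.000009
  f'(1.114151) = 1.388810
  x_2 = 1.114151 - (-0.000009)/1.388810 = 1.114157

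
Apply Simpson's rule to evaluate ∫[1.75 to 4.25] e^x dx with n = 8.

f(x) = e^x
a = 1.75, b = 4.25, n = 8
h = (b - a)/n = 0.312500

Simpson's rule: (h/3)[f(x₀) + 4f(x₁) + 2f(x₂) + ... + f(xₙ)]

x_0 = 1.7500, f(x_0) = 5.754603, coefficient = 1
x_1 = 2.0625, f(x_1) = 7.865609, coefficient = 4
x_2 = 2.3750, f(x_2) = 10.751013, coefficient = 2
x_3 = 2.6875, f(x_3) = 14.694893, coefficient = 4
x_4 = 3.0000, f(x_4) = 20.085537, coefficient = 2
x_5 = 3.3125, f(x_5) = 27.453674, coefficient = 4
x_6 = 3.6250, f(x_6) = 37.524723, coefficient = 2
x_7 = 3.9375, f(x_7) = 51.290215, coefficient = 4
x_8 = 4.2500, f(x_8) = 70.105412, coefficient = 1

I ≈ (0.312500/3) × 617.800127 = 64.354180
Exact value: 64.350810
Error: 0.003370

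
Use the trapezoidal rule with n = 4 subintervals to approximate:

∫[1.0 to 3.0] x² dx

f(x) = x²
a = 1.0, b = 3.0, n = 4
h = (b - a)/n = 0.500000

Trapezoidal rule: (h/2)[f(x₀) + 2f(x₁) + 2f(x₂) + ... + f(xₙ)]

x_0 = 1.0000, f(x_0) = 1.000000, coefficient = 1
x_1 = 1.5000, f(x_1) = 2.250000, coefficient = 2
x_2 = 2.0000, f(x_2) = 4.000000, coefficient = 2
x_3 = 2.5000, f(x_3) = 6.250000, coefficient = 2
x_4 = 3.0000, f(x_4) = 9.000000, coefficient = 1

I ≈ (0.500000/2) × 35.000000 = 8.750000
Exact value: 8.666667
Error: 0.083333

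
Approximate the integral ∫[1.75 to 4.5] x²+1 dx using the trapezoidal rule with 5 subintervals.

f(x) = x²+1
a = 1.75, b = 4.5, n = 5
h = (b - a)/n = 0.550000

Trapezoidal rule: (h/2)[f(x₀) + 2f(x₁) + 2f(x₂) + ... + f(xₙ)]

x_0 = 1.7500, f(x_0) = 4.062500, coefficient = 1
x_1 = 2.3000, f(x_1) = 6.290000, coefficient = 2
x_2 = 2.8500, f(x_2) = 9.122500, coefficient = 2
x_3 = 3.4000, f(x_3) = 12.560000, coefficient = 2
x_4 = 3.9500, f(x_4) = 16.602500, coefficient = 2
x_5 = 4.5000, f(x_5) = 21.250000, coefficient = 1

I ≈ (0.550000/2) × 114.462500 = 31.477188
Exact value: 31.338542
Error: 0.138646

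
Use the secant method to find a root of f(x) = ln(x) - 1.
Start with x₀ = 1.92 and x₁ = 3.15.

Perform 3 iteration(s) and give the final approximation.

f(x) = ln(x) - 1
x₀ = 1.92, x₁ = 3.15

Secant formula: x_{n+1} = x_n - f(x_n)(x_n - x_{n-1})/(f(x_n) - f(x_{n-1}))

Iteration 1:
  f(1.920000) = -0.347675
  f(3.150000) = 0.147402
  x_2 = 3.150000 - 0.147402×(3.150000 - 1.920000)/(0.147402 - (-0.347675))
       = 2.783784
Iteration 2:
  f(3.150000) = 0.147402
  f(2.783784) = 0.023811
  x_3 = 2.783784 - 0.023811×(2.783784 - 3.150000)/(0.023811 - 0.147402)
       = 2.713229
Iteration 3:
  f(2.783784) = 0.023811
  f(2.713229) = -0.001861
  x_4 = 2.713229 - (-0.001861)×(2.713229 - 2.783784)/(-0.001861 - 0.023811)
       = 2.718342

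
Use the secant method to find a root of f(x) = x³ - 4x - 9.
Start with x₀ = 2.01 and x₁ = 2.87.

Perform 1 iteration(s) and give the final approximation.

f(x) = x³ - 4x - 9
x₀ = 2.01, x₁ = 2.87

Secant formula: x_{n+1} = x_n - f(x_n)(x_n - x_{n-1})/(f(x_n) - f(x_{n-1}))

Iteration 1:
  f(2.010000) = -8.919399
  f(2.870000) = 3.159903
  x_2 = 2.870000 - 3.159903×(2.870000 - 2.010000)/(3.159903 - (-8.919399))
       = 2.645027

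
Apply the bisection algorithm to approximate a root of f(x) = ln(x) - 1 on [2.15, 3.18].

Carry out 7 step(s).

f(x) = ln(x) - 1
Initial interval: [2.15, 3.18]

Iteration 1:
  c_1 = (2.150000 + 3.180000)/2 = 2.665000
  f(c_1) = f(2.665000) = -0.019796
  f(a) × f(c) ≥ 0, new interval: [2.665000, 3.180000]
Iteration 2:
  c_2 = (2.665000 + 3.180000)/2 = 2.922500
  f(c_2) = f(2.922500) = 0.072439
  f(a) × f(c) < 0, new interval: [2.665000, 2.922500]
Iteration 3:
  c_3 = (2.665000 + 2.922500)/2 = 2.793750
  f(c_3) = f(2.793750) = 0.027385
  f(a) × f(c) < 0, new interval: [2.665000, 2.793750]
Iteration 4:
  c_4 = (2.665000 + 2.793750)/2 = 2.729375
  f(c_4) = f(2.729375) = 0.004073
  f(a) × f(c) < 0, new interval: [2.665000, 2.729375]
Iteration 5:
  c_5 = (2.665000 + 2.729375)/2 = 2.697188
  f(c_5) = f(2.697188) = -0.007790
  f(a) × f(c) ≥ 0, new interval: [2.697188, 2.729375]
Iteration 6:
  c_6 = (2.697188 + 2.729375)/2 = 2.713281
  f(c_6) = f(2.713281) = -0.001841
  f(a) × f(c) ≥ 0, new interval: [2.713281, 2.729375]
Iteration 7:
  c_7 = (2.713281 + 2.729375)/2 = 2.721328
  f(c_7) = f(2.721328) = 0.001120
  f(a) × f(c) < 0, new interval: [2.713281, 2.721328]

After 7 iteration(s), the approximation is c_7 = 2.721328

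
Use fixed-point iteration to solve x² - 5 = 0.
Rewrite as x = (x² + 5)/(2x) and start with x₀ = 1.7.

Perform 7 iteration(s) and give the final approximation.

Equation: x² - 5 = 0
Fixed-point form: x = (x² + 5)/(2x)
x₀ = 1.7

x_1 = g(1.700000) = 2.320588
x_2 = g(2.320588) = 2.237607
x_3 = g(2.237607) = 2.236069
x_4 = g(2.236069) = 2.236068
x_5 = g(2.236068) = 2.236068
x_6 = g(2.236068) = 2.236068
x_7 = g(2.236068) = 2.236068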